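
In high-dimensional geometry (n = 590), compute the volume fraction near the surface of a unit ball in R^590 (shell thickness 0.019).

1 - (1-0.019)^590 ≈ 0.999988 ≈ 99.998785%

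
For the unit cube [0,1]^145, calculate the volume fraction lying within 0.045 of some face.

1 - (1 - 2·0.045)^145 = 1 - 0.91^145 ≈ 0.9999988492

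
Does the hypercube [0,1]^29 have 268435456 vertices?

False. The 29-cube has 2^29 = 536870912 vertices.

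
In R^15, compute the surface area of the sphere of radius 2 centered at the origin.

S_15(2) = 2·π^(15/2)·(2)^14 / Γ(15/2) = 4194304·π^7/135135 ≈ 93743.5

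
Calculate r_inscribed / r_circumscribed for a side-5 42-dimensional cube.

r_in / r_out = (5/2) / (5√42/2) = 1/√42 ≈ 0.154303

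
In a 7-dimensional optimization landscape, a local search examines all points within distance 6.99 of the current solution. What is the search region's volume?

Volume = π^{7/2}·(6.99)^7/Γ(9/2) ≈ 3.8523e+06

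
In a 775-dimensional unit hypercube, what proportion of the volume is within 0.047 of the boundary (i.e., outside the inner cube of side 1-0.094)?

1 - (1 - 2·0.047)^775 = 1 - 0.906^775 ≈ 1 - 5.948e-34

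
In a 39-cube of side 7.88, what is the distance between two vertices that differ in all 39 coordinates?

||(7.88,7.88,...,7.88)|| = √(39)·7.88 ≈ 49.2106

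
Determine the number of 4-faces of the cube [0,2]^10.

Choose 4 of 10 axes to span the face (C(10,4) = 210 ways), then fix each of the remaining 6 coordinates at one of its two extreme values (2^6 = 64 ways): 210·64 = 13440.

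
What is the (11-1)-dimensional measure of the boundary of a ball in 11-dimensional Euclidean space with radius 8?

S_11(8) = 2·π^(11/2)·(8)^10 / Γ(11/2) = 68719476736·π^5/945 ≈ 2.22535e+10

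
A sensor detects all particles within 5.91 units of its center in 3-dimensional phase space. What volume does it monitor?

Volume = π^{3/2}·(5.91)^3/Γ(5/2) ≈ 864.671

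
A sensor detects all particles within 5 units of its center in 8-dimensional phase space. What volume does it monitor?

The n-ball volume is π^(n/2)·r^n/Γ(n/2+1). With n=8, r=5: V = 390625·π^4/24 ≈ 1.58543e+06.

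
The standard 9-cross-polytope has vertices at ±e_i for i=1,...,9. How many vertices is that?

An n-cross-polytope has 2n vertices; here n = 9, giving 18.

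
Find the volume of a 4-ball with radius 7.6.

V_4(7.6) = π^(4/2) · (7.6)^4 / Γ(4/2 + 1) ≈ 16463.6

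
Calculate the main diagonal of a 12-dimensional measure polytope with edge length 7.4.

d = √(7.4² + 7.4² + ... + 7.4²) [12 terms] = √(12·7.4²) = 7.4√12 ≈ 25.6344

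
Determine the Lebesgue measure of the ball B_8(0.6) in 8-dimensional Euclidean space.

V_8(0.6) = π^(8/2) · (0.6)^8 / Γ(8/2 + 1) ≈ 0.0681708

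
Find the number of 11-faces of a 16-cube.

Number of 11-faces = C(16,11) · 2^(16-11) = 4368 · 32 = 139776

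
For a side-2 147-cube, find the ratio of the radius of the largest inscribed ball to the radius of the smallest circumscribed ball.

r_in / r_out = (2/2) / (2√147/2) = 1/√147 ≈ 0.0824786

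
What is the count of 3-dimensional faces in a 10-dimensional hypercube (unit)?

f_3(10-cube) = (10 choose 3) · 2^7 = 15360.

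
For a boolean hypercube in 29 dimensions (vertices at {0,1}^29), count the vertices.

Each vertex is a binary string of length 29, so there are 2^29 = 536870912.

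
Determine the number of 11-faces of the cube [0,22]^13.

An n-cube has C(n,k)·2^(n-k) k-faces. Here C(13,11)·2^2 = 78·4 = 312.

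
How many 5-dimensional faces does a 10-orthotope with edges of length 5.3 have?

Choose 5 of 10 axes to span the face (C(10,5) = 252 ways), then fix each of the remaining 5 coordinates at one of its two extreme values (2^5 = 32 ways): 252·32 = 8064.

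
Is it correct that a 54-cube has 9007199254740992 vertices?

False. The 54-cube has 2^54 = 18014398509481984 vertices.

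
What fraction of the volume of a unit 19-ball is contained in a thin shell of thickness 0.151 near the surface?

1 - (1-0.151)^19 ≈ 0.955409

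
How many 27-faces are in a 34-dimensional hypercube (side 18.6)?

f_27(34-cube) = (34 choose 27) · 2^7 = 688590848.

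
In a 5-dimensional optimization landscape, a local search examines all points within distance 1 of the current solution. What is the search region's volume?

V = 8·π^2/15 ≈ 5.26379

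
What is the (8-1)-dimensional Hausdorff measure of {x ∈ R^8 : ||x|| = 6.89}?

The surface area of an n-ball is 2π^(n/2) r^(n-1) / Γ(n/2). For n=8, r=6.89: 2.39339e+07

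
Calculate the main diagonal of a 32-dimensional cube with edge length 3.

d = √(3² + 3² + ... + 3²) [32 terms] = √(32·3²) = 3√32 ≈ 16.9706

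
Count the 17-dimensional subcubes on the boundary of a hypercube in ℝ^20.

Choose 17 of 20 axes to span the face (C(20,17) = 1140 ways), then fix each of the remaining 3 coordinates at one of its two extreme values (2^3 = 8 ways): 1140·8 = 9120.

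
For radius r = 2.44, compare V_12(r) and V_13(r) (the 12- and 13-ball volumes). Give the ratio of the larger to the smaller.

V_12(2.44) ≈ 59462.7, V_13(2.44) ≈ 98948.5. The 13-ball is larger by a factor of 1.664.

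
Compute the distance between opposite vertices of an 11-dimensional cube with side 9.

The space diagonal of an n-cube of side s is s√n. Here 9·√11 ≈ 29.8496.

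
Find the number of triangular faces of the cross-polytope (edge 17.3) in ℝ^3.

f_2(3-orthoplex) = 2^3 · (3 choose 3) = 8.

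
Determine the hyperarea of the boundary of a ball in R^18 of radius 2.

|∂B_18(2)| = 2048·π^9/315 ≈ 193806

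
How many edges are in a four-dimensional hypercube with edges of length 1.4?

f_1(4-cube) = (4 choose 1) · 2^3 = 32.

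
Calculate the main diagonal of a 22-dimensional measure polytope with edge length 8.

d = √(8² + 8² + ... + 8²) [22 terms] = √(22·8²) = 8√22 ≈ 37.5233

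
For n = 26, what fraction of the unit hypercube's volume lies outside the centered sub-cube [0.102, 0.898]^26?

1 - (1 - 2·0.102)^26 = 1 - 0.796^26 ≈ 0.997347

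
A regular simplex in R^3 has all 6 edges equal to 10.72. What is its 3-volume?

Volume = (√2/12) · 10.72³ = 145.184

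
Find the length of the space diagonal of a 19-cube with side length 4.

||(4,4,...,4)|| = √(19)·4 ≈ 17.4356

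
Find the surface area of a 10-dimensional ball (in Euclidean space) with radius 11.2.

S_10(11.2) = 2·π^(10/2)·(11.2)^9 / Γ(10/2) ≈ 7.07181e+10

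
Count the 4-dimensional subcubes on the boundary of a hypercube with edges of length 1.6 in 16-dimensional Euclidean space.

f_4(16-cube) = (16 choose 4) · 2^12 = 7454720.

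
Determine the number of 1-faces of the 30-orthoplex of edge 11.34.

An n-cross-polytope has 2^(k+1)·C(n,k+1) k-faces. Here 2^2·C(30,2) = 4·435 = 1740.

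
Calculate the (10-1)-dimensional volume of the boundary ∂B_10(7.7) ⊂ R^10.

S = n·V_n(r)/r = 10·V_10(7.7)/7.7 (volume-to-surface relation), giving 2.42652e+09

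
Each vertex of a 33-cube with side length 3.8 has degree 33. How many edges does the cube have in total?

The 33-cube has n·2^(n-1) = 33·2^32 = 33·4294967296 = 141733920768 edges.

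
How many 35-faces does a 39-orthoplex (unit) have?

An n-cross-polytope has 2^(k+1)·C(n,k+1) k-faces. Here 2^36·C(39,36) = 68719476736·9139 = 628027297890304.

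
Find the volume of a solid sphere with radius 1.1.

The n-ball volume is π^(n/2)·r^n/Γ(n/2+1). With n=3, r=1.1: V ≈ 5.57528.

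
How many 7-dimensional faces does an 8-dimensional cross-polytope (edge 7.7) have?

Number of 7-faces = 2^(7+1) · C(8,7+1) = 256 · 1 = 256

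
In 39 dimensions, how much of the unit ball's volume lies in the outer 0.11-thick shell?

1 - (1-0.11)^39 ≈ 0.989378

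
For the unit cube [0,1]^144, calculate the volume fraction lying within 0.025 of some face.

1 - (1 - 2·0.025)^144 = 1 - 0.95^144 ≈ 0.99938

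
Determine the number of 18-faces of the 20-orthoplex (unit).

f_18(20-orthoplex) = 2^19 · (20 choose 19) = 10485760.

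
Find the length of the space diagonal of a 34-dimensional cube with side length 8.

d = √(8² + 8² + ... + 8²) [34 terms] = √(34·8²) = 8√34 ≈ 46.6476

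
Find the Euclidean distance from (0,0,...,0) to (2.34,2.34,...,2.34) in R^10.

The space diagonal of an n-cube of side s is s√n. Here 2.34·√10 ≈ 7.39973.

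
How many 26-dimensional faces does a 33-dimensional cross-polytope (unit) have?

Number of 26-faces = 2^(26+1) · C(33,26+1) = 134217728 · 1107568 = 148655260565504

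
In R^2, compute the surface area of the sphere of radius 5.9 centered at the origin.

S = n·V_n(r)/r = 2·V_2(5.9)/5.9 (volume-to-surface relation), giving 2πr = 2π·5.9 ≈ 37.0708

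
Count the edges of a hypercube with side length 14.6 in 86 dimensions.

Each of the 2^86 = 77371252455336267181195264 vertices has degree 86; total edges = 86·2^86/2 = 3326963855579459488791396352.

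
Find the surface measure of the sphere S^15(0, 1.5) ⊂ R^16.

The surface area of an n-ball is 2π^(n/2) r^(n-1) / Γ(n/2). For n=16, r=1.5: 1594323·π^8/9175040 ≈ 1648.8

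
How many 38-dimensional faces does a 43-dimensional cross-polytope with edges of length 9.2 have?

An n-cross-polytope has 2^(k+1)·C(n,k+1) k-faces. Here 2^39·C(43,39) = 549755813888·123410 = 67845364991918080.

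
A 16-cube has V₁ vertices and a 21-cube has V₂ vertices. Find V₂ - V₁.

V₁ = 2^16 = 65536. V₂ = 2^21 = 2097152. V₂ - V₁ = 2031616.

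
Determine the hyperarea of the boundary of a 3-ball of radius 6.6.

S_3(6.6) = 2·π^(3/2)·(6.6)^2 / Γ(3/2) = 4πr² = 4π·(6.6)² ≈ 547.391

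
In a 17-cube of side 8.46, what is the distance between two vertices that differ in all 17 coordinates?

Diagonal = √17 · 8.46 ≈ 34.8815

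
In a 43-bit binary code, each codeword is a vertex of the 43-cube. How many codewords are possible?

Number of vertices = 2^43 = 8796093022208.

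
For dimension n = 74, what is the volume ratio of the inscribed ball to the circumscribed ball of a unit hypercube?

V_in/V_out = n^(-n/2) = 74^(-74/2) ≈ 6.89329e-70.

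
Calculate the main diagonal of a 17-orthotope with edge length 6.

d = √(6² + 6² + ... + 6²) [17 terms] = √(17·6²) = 6√17 ≈ 24.7386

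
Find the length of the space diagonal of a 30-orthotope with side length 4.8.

The space diagonal of an n-cube of side s is s√n. Here 4.8·√30 ≈ 26.2907.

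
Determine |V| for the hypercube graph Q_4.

An n-cube has 2^n vertices; for n = 4 that is 2^4 = 16.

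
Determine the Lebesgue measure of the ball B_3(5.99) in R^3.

V_3(5.99) = π^(3/2) · (5.99)^3 / Γ(3/2 + 1) ≈ 900.262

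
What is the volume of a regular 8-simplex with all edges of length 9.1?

V = (9.1^8 / 8!) · √((8+1) / 2^8) ≈ 218.681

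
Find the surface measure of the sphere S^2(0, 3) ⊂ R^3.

|∂B_3(3)| = 4πr² = 4π·(3)² ≈ 113.097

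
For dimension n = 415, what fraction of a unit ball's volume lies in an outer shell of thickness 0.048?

1 - (1-0.048)^415 ≈ 0.9999999986 ≈ (100 - 1.36e-07)%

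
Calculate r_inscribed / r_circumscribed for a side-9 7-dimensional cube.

For an n-cube of any side s, the inradius is s/2 and the circumradius is s√n/2, so the ratio is 1/√7 ≈ 0.377964.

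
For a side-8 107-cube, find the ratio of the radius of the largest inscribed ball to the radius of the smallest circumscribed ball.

r_in = 8/2 (half the side); r_out = 8√107/2 (half the diagonal). Ratio = 1/√107 ≈ 0.0966736.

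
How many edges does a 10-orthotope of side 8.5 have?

The 10-cube has n·2^(n-1) = 10·2^9 = 10·512 = 5120 edges.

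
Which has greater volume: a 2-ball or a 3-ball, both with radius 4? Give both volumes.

V_2(4) ≈ 50.2655. V_3(4) ≈ 268.083. The 3-ball is larger.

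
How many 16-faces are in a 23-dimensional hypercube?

f_16(23-cube) = (23 choose 16) · 2^7 = 31380096.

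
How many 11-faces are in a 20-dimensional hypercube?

Choose 11 of 20 axes to span the face (C(20,11) = 167960 ways), then fix each of the remaining 9 coordinates at one of its two extreme values (2^9 = 512 ways): 167960·512 = 85995520.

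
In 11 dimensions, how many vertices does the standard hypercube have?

Number of vertices = 2^11 = 2048.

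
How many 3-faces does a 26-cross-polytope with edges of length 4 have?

Number of 3-faces = 2^(3+1) · C(26,3+1) = 16 · 14950 = 239200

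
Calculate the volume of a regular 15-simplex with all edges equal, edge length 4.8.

For a regular n-simplex with edge a, V = (a^n / n!)·√((n+1)/2^n). With a=4.8, n=15: V ≈ 0.000279546.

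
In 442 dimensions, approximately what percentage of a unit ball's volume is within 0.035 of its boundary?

1 - (1-0.035)^442 ≈ 0.9999998551 ≈ 99.999986%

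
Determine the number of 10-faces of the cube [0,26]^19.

f_10(19-cube) = (19 choose 10) · 2^9 = 47297536.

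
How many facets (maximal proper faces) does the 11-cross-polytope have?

Each 10-face is the convex hull of 11 vertices, one chosen as ±e_i from each of 11 distinct axes: 2^11·C(11,11) = 2048.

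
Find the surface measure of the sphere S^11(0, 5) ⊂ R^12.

S_12(5) = 2·π^(12/2)·(5)^11 / Γ(12/2) = 9765625·π^6/12 ≈ 7.82381e+08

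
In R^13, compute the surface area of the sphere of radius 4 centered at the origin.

S = n·V_n(r)/r = 13·V_13(4)/4 (volume-to-surface relation), giving 2147483648·π^6/10395 ≈ 1.98612e+08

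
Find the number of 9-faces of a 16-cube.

An n-cube has C(n,k)·2^(n-k) k-faces. Here C(16,9)·2^7 = 11440·128 = 1464320.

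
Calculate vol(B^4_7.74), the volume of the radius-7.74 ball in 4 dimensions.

Volume = π^{4/2}·(7.74)^4/Γ(3) ≈ 17710.6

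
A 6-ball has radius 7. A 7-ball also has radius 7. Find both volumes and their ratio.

V_6(7) ≈ 607976. V_7(7) ≈ 3.89105e+06. Ratio V_6/V_7 ≈ 0.1562.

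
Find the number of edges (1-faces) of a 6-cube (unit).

f_1(6-cube) = (6 choose 1) · 2^5 = 192.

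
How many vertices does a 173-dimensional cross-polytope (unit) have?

Number of vertices = 2n = 346.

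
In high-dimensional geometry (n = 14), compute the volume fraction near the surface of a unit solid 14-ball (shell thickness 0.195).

1 - (1-0.195)^14 ≈ 0.952011 ≈ 95.20%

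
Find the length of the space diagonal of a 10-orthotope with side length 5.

The space diagonal of an n-cube of side s is s√n. Here 5·√10 ≈ 15.8114.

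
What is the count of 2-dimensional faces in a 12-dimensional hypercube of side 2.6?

Number of 2-faces = C(12,2) · 2^(12-2) = 66 · 1024 = 67584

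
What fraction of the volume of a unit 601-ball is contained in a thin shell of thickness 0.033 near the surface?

Shell fraction = 1 - (1-0.033)^601 ≈ 0.9999999983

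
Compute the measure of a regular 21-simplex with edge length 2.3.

V_21 = √(22) · 2.3^21 / (21! · 2^(21/2)) ≈ 2.50229e-15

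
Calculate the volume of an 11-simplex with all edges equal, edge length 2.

V = (2^11 / 11!) · √((11+1) / 2^11) ≈ 3.92735e-06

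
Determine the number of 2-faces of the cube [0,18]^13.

An n-cube has C(n,k)·2^(n-k) k-faces. Here C(13,2)·2^11 = 78·2048 = 159744.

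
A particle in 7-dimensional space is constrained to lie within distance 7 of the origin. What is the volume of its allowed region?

The n-ball volume is π^(n/2)·r^n/Γ(n/2+1). With n=7, r=7: V = 1882384·π^3/15 ≈ 3.89105e+06.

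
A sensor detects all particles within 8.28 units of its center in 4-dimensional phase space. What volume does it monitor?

Volume = π^{4/2}·(8.28)^4/Γ(3) ≈ 23194.8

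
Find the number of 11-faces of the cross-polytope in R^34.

Each 11-face is the convex hull of 12 vertices, one chosen as ±e_i from each of 12 distinct axes: 2^12·C(34,12) = 2246058147840.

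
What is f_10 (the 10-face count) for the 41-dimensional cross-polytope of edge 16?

An n-cross-polytope has 2^(k+1)·C(n,k+1) k-faces. Here 2^11·C(41,11) = 2048·3159461968 = 6470578110464.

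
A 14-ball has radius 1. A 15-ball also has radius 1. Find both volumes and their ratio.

V_14(1) ≈ 0.599265. V_15(1) ≈ 0.381443. Ratio V_14/V_15 ≈ 1.571.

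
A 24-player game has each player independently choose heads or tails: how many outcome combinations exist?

Each vertex is a binary string of length 24, so there are 2^24 = 16777216.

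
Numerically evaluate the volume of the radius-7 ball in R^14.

V = 96889010407·π^7/720 ≈ 4.06435e+11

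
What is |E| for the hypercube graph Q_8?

An n-cube has n·2^(n-1) edges. With n = 8: 8·128 = 1024.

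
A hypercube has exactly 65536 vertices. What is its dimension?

2^n = 65536 ⇒ n = log_2(65536) = 16.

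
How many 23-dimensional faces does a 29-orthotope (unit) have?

Number of 23-faces = C(29,23) · 2^(29-23) = 475020 · 64 = 30401280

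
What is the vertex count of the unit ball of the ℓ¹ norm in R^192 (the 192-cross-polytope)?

Number of vertices = 2n = 384.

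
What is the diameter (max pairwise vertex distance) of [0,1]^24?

Diagonal = √24 · 1 ≈ 4.89898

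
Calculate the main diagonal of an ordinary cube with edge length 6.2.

Diagonal = √3 · 6.2 ≈ 10.7387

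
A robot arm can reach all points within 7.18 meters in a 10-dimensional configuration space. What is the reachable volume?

V_10(7.18) = π^(10/2) · (7.18)^10 / Γ(10/2 + 1) ≈ 9.28566e+08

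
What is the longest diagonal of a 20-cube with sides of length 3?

The space diagonal of an n-cube of side s is s√n. Here 3·√20 ≈ 13.4164.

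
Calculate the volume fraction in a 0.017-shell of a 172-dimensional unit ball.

1 - (1-0.017)^172 ≈ 0.947615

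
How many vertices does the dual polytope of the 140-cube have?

The vertices are ±e_1, ..., ±e_140, so there are 2·140 = 280.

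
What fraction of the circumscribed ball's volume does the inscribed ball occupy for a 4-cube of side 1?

Volume scales as r^n, and r_in/r_out = 1/√4, giving (1/√4)^4 ≈ 0.0625.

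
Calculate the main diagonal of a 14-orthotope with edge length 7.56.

d = √(7.56² + 7.56² + ... + 7.56²) [14 terms] = √(14·7.56²) = 7.56√14 ≈ 28.2869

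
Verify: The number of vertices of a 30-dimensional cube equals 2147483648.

False. The 30-cube has 2^30 = 1073741824 vertices.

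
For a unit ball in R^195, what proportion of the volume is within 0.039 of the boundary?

1 - (1-0.039)^195 ≈ 0.999572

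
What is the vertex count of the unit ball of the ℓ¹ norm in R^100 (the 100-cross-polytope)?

An n-cross-polytope has 2n vertices; here n = 100, giving 200.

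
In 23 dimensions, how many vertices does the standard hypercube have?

Each vertex is a binary string of length 23, so there are 2^23 = 8388608.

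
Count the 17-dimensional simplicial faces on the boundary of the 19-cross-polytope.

Each 17-face is the convex hull of 18 vertices, one chosen as ±e_i from each of 18 distinct axes: 2^18·C(19,18) = 4980736.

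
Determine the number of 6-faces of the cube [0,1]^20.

f_6(20-cube) = (20 choose 6) · 2^14 = 635043840.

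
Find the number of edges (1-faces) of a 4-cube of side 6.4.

f_1(4-cube) = (4 choose 1) · 2^3 = 32.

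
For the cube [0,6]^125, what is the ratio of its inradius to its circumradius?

Ratio = (s/2)/(s√125/2) = 125^(-1/2) ≈ 0.0894427.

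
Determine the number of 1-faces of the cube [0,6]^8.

An n-cube has C(n,k)·2^(n-k) k-faces. Here C(8,1)·2^7 = 8·128 = 1024.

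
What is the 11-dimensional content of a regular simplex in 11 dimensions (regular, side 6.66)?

For a regular n-simplex with edge a, V = (a^n / n!)·√((n+1)/2^n). With a=6.66, n=11: V ≈ 2.19274.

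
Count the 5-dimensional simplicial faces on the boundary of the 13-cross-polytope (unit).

f_5(13-orthoplex) = 2^6 · (13 choose 6) = 109824.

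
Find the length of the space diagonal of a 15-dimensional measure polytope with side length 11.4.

||(11.4,11.4,...,11.4)|| = √(15)·11.4 ≈ 44.152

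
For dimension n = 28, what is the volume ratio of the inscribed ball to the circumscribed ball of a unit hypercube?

Volume scales as r^n, and r_in/r_out = 1/√28, giving (1/√28)^28 ≈ 5.49272e-21.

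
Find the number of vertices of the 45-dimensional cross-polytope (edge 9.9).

The 45-dimensional cross-polytope has 2n = 2·45 = 90 vertices.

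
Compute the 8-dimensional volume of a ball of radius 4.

Volume = π^{8/2}·(4)^8/Γ(5) = 8192·π^4/3 ≈ 265992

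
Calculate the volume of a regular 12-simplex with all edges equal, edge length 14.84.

V = (14.84^12 / 12!) · √((12+1) / 2^12) ≈ 13417.2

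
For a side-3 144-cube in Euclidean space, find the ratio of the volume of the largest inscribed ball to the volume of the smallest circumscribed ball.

Volume scales as r^n, and r_in/r_out = 1/√144, giving (1/√144)^144 ≈ 3.96187e-156.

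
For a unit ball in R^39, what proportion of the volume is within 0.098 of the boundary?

V(inner)/V(outer) = ((1-0.098)/1)^39 ≈ 0.01791, so the shell fraction is 0.982092.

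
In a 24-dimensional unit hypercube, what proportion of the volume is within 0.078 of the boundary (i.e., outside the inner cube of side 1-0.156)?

Shell fraction = 1 - (1-0.156)^24 ≈ 0.982931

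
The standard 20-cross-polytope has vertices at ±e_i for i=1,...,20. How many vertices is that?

Number of vertices = 2n = 40.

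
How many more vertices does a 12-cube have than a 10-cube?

The 12-cube has 2^12 = 4096 vertices. The 10-cube has 2^10 = 1024 vertices. Difference: 4096 - 1024 = 3072.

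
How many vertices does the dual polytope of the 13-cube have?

Number of vertices = 2n = 26.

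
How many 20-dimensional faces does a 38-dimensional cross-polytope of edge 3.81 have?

f_20(38-orthoplex) = 2^21 · (38 choose 21) = 60358432401653760.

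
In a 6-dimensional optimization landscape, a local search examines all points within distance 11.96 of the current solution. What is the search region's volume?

V_6(11.96) = π^(6/2) · (11.96)^6 / Γ(6/2 + 1) ≈ 1.51247e+07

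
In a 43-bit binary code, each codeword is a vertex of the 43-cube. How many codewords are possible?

Number of vertices = 2^43 = 8796093022208.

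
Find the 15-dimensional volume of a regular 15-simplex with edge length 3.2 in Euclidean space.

V_15 = √(16) · 3.2^15 / (15! · 2^(15/2)) ≈ 6.38389e-07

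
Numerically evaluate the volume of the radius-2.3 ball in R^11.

The n-ball volume is π^(n/2)·r^n/Γ(n/2+1). With n=11, r=2.3: V ≈ 17951.9.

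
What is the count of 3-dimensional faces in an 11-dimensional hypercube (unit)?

An n-cube has C(n,k)·2^(n-k) k-faces. Here C(11,3)·2^8 = 165·256 = 42240.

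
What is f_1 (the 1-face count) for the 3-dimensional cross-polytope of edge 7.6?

f_1(3-orthoplex) = 2^2 · (3 choose 2) = 12.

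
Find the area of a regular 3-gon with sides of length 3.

Area = (√3/4) · 3² = 3.89711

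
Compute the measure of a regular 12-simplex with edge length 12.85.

V_12 = √(13) · 12.85^12 / (12! · 2^(12/2)) ≈ 2383.92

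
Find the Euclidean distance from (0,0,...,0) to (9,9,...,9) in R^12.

The space diagonal of an n-cube of side s is s√n. Here 9·√12 ≈ 31.1769.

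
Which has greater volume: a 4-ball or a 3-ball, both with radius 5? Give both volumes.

V_4(5) ≈ 3084.25. V_3(5) ≈ 523.599. The 4-ball is larger.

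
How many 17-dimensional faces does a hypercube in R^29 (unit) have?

Number of 17-faces = C(29,17) · 2^(29-17) = 51895935 · 4096 = 212565749760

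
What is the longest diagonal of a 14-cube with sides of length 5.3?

||(5.3,5.3,...,5.3)|| = √(14)·5.3 ≈ 19.8308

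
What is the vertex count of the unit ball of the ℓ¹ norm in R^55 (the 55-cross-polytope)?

The 55-dimensional cross-polytope has 2n = 2·55 = 110 vertices.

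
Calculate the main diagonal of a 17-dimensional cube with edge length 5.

d = √(5² + 5² + ... + 5²) [17 terms] = √(17·5²) = 5√17 ≈ 20.6155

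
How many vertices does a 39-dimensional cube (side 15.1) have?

An n-cube has 2^n vertices; for n = 39 that is 2^39 = 549755813888.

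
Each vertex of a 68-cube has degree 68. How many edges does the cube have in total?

Number of 1-faces = C(68,1)·2^(68-1) = 68·147573952589676412928 = 10035028776097996079104.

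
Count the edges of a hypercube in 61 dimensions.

An n-cube has n·2^(n-1) edges. With n = 61: 61·1152921504606846976 = 70328211781017665536.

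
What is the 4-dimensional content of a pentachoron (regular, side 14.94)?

Volume = 14.94^4 · √(5/2^4) / 4! ≈ 1160.42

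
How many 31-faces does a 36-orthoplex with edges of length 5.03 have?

An n-cross-polytope has 2^(k+1)·C(n,k+1) k-faces. Here 2^32·C(36,32) = 4294967296·58905 = 252995048570880.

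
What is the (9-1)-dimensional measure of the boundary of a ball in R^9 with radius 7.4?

|∂B_9(7.4)| ≈ 2.6694e+08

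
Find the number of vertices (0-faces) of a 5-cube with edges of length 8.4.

f_0(5-cube) = (5 choose 0) · 2^5 = 32.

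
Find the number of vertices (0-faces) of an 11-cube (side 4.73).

f_0(11-cube) = (11 choose 0) · 2^11 = 2048.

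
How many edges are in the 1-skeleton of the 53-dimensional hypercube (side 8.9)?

An n-cube has n·2^(n-1) edges. With n = 53: 53·4503599627370496 = 238690780250636288.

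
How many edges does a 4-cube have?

Number of 1-faces = C(4,1)·2^(4-1) = 4·8 = 32.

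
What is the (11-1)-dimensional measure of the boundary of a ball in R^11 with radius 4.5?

The surface area of an n-ball is 2π^(n/2) r^(n-1) / Γ(n/2). For n=11, r=4.5: 129140163·π^5/560 ≈ 7.05704e+07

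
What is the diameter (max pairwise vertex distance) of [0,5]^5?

Diagonal = √5 · 5 ≈ 11.1803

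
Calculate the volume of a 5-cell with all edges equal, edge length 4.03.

Volume = 4.03^4 · √(5/2^4) / 4! ≈ 6.14376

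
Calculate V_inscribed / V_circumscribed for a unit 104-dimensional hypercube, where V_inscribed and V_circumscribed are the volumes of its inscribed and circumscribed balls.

Volume scales as r^n, and r_in/r_out = 1/√104, giving (1/√104)^104 ≈ 1.30097e-105.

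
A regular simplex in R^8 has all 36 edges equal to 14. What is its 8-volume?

Volume = 14^8 · √(9/2^8) / 8! ≈ 6862.86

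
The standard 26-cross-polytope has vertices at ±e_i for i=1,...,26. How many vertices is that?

The 26-dimensional cross-polytope has 2n = 2·26 = 52 vertices.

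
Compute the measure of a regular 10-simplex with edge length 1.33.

V = (1.33^10 / 10!) · √((10+1) / 2^10) ≈ 4.94652e-07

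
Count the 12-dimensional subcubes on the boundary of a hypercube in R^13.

An n-cube has C(n,k)·2^(n-k) k-faces. Here C(13,12)·2^1 = 13·2 = 26.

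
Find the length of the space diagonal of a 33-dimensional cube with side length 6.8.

||(6.8,6.8,...,6.8)|| = √(33)·6.8 ≈ 39.063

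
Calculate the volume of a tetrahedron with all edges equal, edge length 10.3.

Volume = (√2/12) · 10.3³ = 128.779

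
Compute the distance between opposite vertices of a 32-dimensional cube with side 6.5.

d = √(6.5² + 6.5² + ... + 6.5²) [32 terms] = √(32·6.5²) = 6.5√32 ≈ 36.7696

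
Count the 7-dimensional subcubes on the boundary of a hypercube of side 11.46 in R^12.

An n-cube has C(n,k)·2^(n-k) k-faces. Here C(12,7)·2^5 = 792·32 = 25344.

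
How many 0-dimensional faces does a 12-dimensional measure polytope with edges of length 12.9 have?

f_0(12-cube) = (12 choose 0) · 2^12 = 4096.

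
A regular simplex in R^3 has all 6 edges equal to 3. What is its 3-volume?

Volume = (√2/12) · 3³ = 3.18198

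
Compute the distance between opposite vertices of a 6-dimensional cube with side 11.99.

d = √(11.99² + 11.99² + ... + 11.99²) [6 terms] = √(6·11.99²) = 11.99√6 ≈ 29.3694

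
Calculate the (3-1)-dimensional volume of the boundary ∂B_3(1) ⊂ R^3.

The surface area of an n-ball is 2π^(n/2) r^(n-1) / Γ(n/2). For n=3, r=1: 4πr² = 4π·(1)² ≈ 12.5664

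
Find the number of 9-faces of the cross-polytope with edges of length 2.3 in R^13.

Number of 9-faces = 2^(9+1) · C(13,9+1) = 1024 · 286 = 292864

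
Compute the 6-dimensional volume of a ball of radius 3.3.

Volume = π^{6/2}·(3.3)^6/Γ(4) ≈ 6673.94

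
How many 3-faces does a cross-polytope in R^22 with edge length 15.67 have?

f_3(22-orthoplex) = 2^4 · (22 choose 4) = 117040.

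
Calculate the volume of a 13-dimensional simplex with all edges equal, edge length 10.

Volume = 10^13 · √(14/2^13) / 13! ≈ 66.3879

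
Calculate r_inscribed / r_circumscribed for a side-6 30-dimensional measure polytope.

Ratio = (s/2)/(s√30/2) = 30^(-1/2) ≈ 0.182574.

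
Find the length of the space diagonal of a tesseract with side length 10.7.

||(10.7,10.7,...,10.7)|| = √(4)·10.7 = 21.4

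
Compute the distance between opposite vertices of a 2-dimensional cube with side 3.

The space diagonal of an n-cube of side s is s√n. Here 3·√2 ≈ 4.24264.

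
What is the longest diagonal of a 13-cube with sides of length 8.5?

Diagonal = √13 · 8.5 ≈ 30.6472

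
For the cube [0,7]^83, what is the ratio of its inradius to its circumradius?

For an n-cube of any side s, the inradius is s/2 and the circumradius is s√n/2, so the ratio is 1/√83 ≈ 0.109764.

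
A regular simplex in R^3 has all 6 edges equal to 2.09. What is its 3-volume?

Volume = (√2/12) · 2.09³ = 1.0759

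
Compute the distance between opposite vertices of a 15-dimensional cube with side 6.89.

||(6.89,6.89,...,6.89)|| = √(15)·6.89 ≈ 26.6849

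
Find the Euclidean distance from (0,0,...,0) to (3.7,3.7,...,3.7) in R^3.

Diagonal = √3 · 3.7 ≈ 6.40859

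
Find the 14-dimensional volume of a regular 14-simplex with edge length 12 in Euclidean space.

V_14 = √(15) · 12^14 / (14! · 2^(14/2)) ≈ 445.62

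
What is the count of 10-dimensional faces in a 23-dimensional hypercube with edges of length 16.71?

f_10(23-cube) = (23 choose 10) · 2^13 = 9372188672.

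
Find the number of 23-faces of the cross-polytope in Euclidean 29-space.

f_23(29-orthoplex) = 2^24 · (29 choose 24) = 1992378286080.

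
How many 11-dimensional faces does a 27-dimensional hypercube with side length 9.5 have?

f_11(27-cube) = (27 choose 11) · 2^16 = 854451486720.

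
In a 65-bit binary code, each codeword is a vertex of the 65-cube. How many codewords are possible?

Number of vertices = 2^65 = 36893488147419103232.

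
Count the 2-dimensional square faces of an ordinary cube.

Number of 2-faces = C(3,2) · 2^(3-2) = 3 · 2 = 6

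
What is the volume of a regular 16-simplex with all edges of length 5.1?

V = (5.1^16 / 16!) · √((16+1) / 2^16) ≈ 0.000161246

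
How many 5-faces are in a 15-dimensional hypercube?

Choose 5 of 15 axes to span the face (C(15,5) = 3003 ways), then fix each of the remaining 10 coordinates at one of its two extreme values (2^10 = 1024 ways): 3003·1024 = 3075072.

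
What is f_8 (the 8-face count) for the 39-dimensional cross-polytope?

Each 8-face is the convex hull of 9 vertices, one chosen as ±e_i from each of 9 distinct axes: 2^9·C(39,9) = 108500547584.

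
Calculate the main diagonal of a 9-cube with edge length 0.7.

||(0.7,0.7,...,0.7)|| = √(9)·0.7 = 2.1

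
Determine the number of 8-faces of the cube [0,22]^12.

f_8(12-cube) = (12 choose 8) · 2^4 = 7920.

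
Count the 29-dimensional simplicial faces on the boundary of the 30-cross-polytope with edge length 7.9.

Number of 29-faces = 2^(29+1) · C(30,29+1) = 1073741824 · 1 = 1073741824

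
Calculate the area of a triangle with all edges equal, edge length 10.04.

Area = (√3/4) · 10.04² = 43.6484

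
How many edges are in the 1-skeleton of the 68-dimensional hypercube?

The 68-cube has n·2^(n-1) = 68·2^67 = 68·147573952589676412928 = 10035028776097996079104 edges.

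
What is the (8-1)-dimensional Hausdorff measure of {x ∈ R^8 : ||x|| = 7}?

S_8(7) = 2·π^(8/2)·(7)^7 / Γ(8/2) = 823543·π^4/3 ≈ 2.67402e+07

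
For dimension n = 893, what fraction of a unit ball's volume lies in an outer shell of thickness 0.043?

1 - (1-0.043)^893 ≈ 1 - 9.002e-18 ≈ 100.000000%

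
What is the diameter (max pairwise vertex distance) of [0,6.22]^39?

The space diagonal of an n-cube of side s is s√n. Here 6.22·√39 ≈ 38.8439.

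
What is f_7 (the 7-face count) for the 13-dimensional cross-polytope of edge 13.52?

Number of 7-faces = 2^(7+1) · C(13,7+1) = 256 · 1287 = 329472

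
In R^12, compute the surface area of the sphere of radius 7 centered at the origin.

The surface area of an n-ball is 2π^(n/2) r^(n-1) / Γ(n/2). For n=12, r=7: 1977326743·π^6/60 ≈ 3.1683e+10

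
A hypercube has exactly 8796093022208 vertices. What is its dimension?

Since 2^n = 8796093022208, we have n = 43.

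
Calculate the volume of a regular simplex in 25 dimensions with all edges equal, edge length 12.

Volume = 12^25 · √(26/2^25) / 25! ≈ 0.0541374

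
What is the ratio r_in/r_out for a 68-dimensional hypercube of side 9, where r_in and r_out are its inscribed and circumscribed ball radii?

For an n-cube of any side s, the inradius is s/2 and the circumradius is s√n/2, so the ratio is 1/√68 ≈ 0.121268.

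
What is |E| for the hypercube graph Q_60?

Each of the 2^60 = 1152921504606846976 vertices has degree 60; total edges = 60·2^60/2 = 34587645138205409280.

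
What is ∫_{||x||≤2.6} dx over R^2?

The n-ball volume is π^(n/2)·r^n/Γ(n/2+1). With n=2, r=2.6: V ≈ 21.2372.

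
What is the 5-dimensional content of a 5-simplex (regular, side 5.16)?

V_5 = √(6) · 5.16^5 / (5! · 2^(5/2)) ≈ 13.1998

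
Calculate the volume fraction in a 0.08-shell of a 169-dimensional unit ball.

Shell fraction = 1 - (1-0.08)^169 ≈ 0.9999992412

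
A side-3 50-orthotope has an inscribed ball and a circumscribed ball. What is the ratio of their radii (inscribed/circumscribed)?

r_in = 3/2 (half the side); r_out = 3√50/2 (half the diagonal). Ratio = 1/√50 ≈ 0.141421.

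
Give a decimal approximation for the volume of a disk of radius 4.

The n-ball volume is π^(n/2)·r^n/Γ(n/2+1). With n=2, r=4: V = 16·π ≈ 50.2655.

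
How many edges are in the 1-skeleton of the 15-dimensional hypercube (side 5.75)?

An n-cube has n·2^(n-1) edges. With n = 15: 15·16384 = 245760.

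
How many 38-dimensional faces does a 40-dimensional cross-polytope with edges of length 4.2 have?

f_38(40-orthoplex) = 2^39 · (40 choose 39) = 21990232555520.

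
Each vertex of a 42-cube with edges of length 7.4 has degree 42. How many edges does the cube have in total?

Number of 1-faces = C(42,1)·2^(42-1) = 42·2199023255552 = 92358976733184.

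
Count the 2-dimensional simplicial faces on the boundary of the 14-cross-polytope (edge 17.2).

Each 2-face is the convex hull of 3 vertices, one chosen as ±e_i from each of 3 distinct axes: 2^3·C(14,3) = 2912.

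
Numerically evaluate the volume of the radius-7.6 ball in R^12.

Volume = π^{12/2}·(7.6)^12/Γ(7) ≈ 4.95827e+10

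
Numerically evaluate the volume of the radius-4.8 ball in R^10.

Volume = π^{10/2}·(4.8)^10/Γ(6) ≈ 1.6557e+07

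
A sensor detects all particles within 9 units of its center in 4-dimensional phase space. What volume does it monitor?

V = 6561·π^2/2 ≈ 32377.2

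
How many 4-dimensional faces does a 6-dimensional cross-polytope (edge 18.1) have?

f_4(6-orthoplex) = 2^5 · (6 choose 5) = 192.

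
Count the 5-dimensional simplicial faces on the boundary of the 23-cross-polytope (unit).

An n-cross-polytope has 2^(k+1)·C(n,k+1) k-faces. Here 2^6·C(23,6) = 64·100947 = 6460608.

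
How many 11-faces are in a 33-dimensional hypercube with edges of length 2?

Number of 11-faces = C(33,11) · 2^(33-11) = 193536720 · 4194304 = 811751838842880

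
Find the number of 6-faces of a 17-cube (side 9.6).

f_6(17-cube) = (17 choose 6) · 2^11 = 25346048.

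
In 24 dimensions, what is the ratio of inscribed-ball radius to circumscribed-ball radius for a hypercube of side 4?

r_in / r_out = (4/2) / (4√24/2) = 1/√24 ≈ 0.204124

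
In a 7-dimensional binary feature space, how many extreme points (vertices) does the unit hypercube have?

An n-cube has 2^n vertices; for n = 7 that is 2^7 = 128.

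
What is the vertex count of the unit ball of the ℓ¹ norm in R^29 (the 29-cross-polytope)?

Number of vertices = 2n = 58.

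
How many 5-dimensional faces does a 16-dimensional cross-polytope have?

f_5(16-orthoplex) = 2^6 · (16 choose 6) = 512512.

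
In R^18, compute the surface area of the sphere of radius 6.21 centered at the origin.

The surface area of an n-ball is 2π^(n/2) r^(n-1) / Γ(n/2). For n=18, r=6.21: 4.49175e+13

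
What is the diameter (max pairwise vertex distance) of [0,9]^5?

||(9,9,...,9)|| = √(5)·9 ≈ 20.1246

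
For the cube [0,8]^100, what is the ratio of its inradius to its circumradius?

Ratio = (s/2)/(s√100/2) = 100^(-1/2) ≈ 0.1.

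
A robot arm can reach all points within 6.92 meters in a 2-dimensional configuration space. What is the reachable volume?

The n-ball volume is π^(n/2)·r^n/Γ(n/2+1). With n=2, r=6.92: V ≈ 150.44.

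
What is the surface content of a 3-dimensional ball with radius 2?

S_3(2) = 2·π^(3/2)·(2)^2 / Γ(3/2) = 4πr² = 4π·(2)² ≈ 50.2655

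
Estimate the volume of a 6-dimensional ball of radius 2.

V_6(2) = π^(6/2) · (2)^6 / Γ(6/2 + 1) = 32·π^3/3 ≈ 330.734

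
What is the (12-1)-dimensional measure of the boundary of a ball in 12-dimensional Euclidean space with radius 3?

The surface area of an n-ball is 2π^(n/2) r^(n-1) / Γ(n/2). For n=12, r=3: 59049·π^6/20 ≈ 2.83845e+06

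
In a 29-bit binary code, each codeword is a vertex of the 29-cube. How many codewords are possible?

Each vertex is a binary string of length 29, so there are 2^29 = 536870912.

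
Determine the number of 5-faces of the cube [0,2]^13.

f_5(13-cube) = (13 choose 5) · 2^8 = 329472.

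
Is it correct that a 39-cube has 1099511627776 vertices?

False. The 39-cube has 2^39 = 549755813888 vertices.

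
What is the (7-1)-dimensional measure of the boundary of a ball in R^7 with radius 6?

S = n·V_n(r)/r = 7·V_7(6)/6 (volume-to-surface relation), giving 248832·π^3/5 ≈ 1.54307e+06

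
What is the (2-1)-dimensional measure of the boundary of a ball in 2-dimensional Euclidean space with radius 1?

S_2(1) = 2·π^(2/2)·(1)^1 / Γ(2/2) = 2πr = 2π·1 ≈ 6.28319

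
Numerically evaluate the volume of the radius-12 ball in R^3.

The n-ball volume is π^(n/2)·r^n/Γ(n/2+1). With n=3, r=12: V = 2304·π ≈ 7238.23.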